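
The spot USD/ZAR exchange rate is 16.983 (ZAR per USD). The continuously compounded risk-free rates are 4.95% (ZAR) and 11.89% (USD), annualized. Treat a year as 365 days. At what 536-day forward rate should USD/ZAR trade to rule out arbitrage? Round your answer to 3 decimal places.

15.337

F = S·e^((r_ZAR − r_USD)T) = 16.983 · e^((0.0495 − 0.1189) × 536/365)
= 16.983 · e^-0.101913 = 16.983 × 0.903108
F = 15.337 ZAR per USD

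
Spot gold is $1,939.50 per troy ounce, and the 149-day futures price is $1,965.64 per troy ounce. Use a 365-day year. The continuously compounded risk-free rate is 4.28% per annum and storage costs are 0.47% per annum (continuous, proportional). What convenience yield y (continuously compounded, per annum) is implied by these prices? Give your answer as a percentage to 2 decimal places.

1.47%

F = S·e^((r+u−y)T) ⇒ (r+u−y) = ln(F/S)/T
ln(1965.64/1939.50) = 0.013388; /T ⇒ 0.032796
y = r + u − ln(F/S)/T = 0.0428 + 0.0047 − 0.032796 = 0.014704
y = 1.47%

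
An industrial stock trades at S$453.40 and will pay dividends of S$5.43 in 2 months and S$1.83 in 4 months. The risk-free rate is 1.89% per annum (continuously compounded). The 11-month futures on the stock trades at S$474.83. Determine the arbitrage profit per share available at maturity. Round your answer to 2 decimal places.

PV(dividends) I = 5.43·e^(−0.0189·2/12) + 1.83·e^(−0.0189·4/12) = 7.2314
Fair futures F* = (S − I)·e^(rT) = (453.40 − 7.2314)·e^0.017325 = 446.1686 × 1.017476 = 453.9658
Market S$474.83 > fair 453.9658: forward overpriced → cash-and-carry (borrow at r, buy the stock and collect the dividends, short the forward).
Profit at T = |F_mkt − F*| = |474.83 − 453.9658| = S$20.86 per share

S$20.86 per share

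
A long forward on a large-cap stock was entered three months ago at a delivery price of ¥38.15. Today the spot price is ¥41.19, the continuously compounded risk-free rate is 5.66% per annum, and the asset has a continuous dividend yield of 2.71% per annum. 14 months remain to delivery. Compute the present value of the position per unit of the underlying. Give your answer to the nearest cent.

¥4.20

Current fair forward for the remaining 14 months: F = S·e^((r − q)·T), (r − q) = 0.0566 − 0.0271 = 0.0295
F = 41.19 · e^(0.0295 × 14/12) = 41.19 × 1.035016 = 42.6323
Value of long forward = (F − K)·e^(−rT) = (42.6323 − 38.15) · e^(−0.0566·14/12)
= 4.4823 × 0.936100 = 4.20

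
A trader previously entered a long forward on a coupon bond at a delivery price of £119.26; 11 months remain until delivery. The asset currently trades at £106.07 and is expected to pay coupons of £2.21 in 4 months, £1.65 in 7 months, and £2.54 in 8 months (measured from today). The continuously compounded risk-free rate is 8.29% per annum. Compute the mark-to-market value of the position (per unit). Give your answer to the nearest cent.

PV(remaining coupons) I = 2.21·e^(−0.0829·4/12) + 1.65·e^(−0.0829·7/12) + 2.54·e^(−0.0829·8/12) = 6.1253
Current forward F = (S − I)·e^(rT) = (106.07 − 6.1253)·e^(0.0829·11/12) = 99.9447 × 1.078954 = 107.8357
Value (long) = (F − K)·e^(−rT) = (107.8357 − 119.26) × 0.926824 = -10.5883
Value = -£10.59

-£10.59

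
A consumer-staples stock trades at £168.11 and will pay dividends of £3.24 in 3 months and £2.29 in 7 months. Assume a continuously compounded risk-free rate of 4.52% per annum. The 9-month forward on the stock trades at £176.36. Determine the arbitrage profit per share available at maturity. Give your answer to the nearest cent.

PV(dividends) I = 3.24·e^(−0.0452·3/12) + 2.29·e^(−0.0452·7/12) = 5.4340
Fair forward F* = (S − I)·e^(rT) = (168.11 − 5.4340)·e^0.033900 = 162.6760 × 1.034481 = 168.2852
Market £176.36 > fair 168.2852: forward overpriced → cash-and-carry (borrow at r, buy the stock and collect the dividends, short the forward).
Profit at T = |F_mkt − F*| = |176.36 − 168.2852| = £8.07 per share

£8.07 per share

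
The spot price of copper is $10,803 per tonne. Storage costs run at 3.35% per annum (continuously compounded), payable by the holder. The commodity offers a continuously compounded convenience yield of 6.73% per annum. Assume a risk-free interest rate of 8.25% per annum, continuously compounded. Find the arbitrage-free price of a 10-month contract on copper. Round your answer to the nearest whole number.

Net carry = r + u − y = 0.0825 + 0.0335 − 0.0673 = 0.0487
F = S·e^((r+u−y)T) = 10803 · e^(0.0487 × 10/12) = 10803 · e^0.040583
= 10803 × 1.041418 = $11,250 per tonne

$11,250 per tonne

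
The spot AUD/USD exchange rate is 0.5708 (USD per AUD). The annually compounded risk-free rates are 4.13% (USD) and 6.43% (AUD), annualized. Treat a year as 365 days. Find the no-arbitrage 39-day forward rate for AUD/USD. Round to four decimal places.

0.5695

By covered interest parity, F = S · (1+r_USD)^T / (1+r_AUD)^T
= 0.5708 × 1.004334 / 1.006681 = 0.5708 × 0.997669
F = 0.5695 USD per AUD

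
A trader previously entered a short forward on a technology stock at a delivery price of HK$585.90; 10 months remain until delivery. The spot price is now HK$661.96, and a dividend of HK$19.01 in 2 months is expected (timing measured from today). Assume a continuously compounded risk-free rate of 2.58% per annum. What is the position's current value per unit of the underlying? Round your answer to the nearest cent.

PV(remaining dividends) I = 19.01·e^(−0.0258·2/12) = 18.9284
Current forward F = (S − I)·e^(rT) = (661.96 − 18.9284)·e^(0.0258·10/12) = 643.0316 × 1.021733 = 657.0066
Value (long) = (F − K)·e^(−rT) = (657.0066 − 585.90) × 0.978729 = 69.5941
Short position value = −(long value) = -HK$69.59

-HK$69.59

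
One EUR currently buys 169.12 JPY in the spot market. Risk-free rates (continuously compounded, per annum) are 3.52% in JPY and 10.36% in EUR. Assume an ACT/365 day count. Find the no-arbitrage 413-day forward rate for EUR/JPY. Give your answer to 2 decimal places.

F = S·e^((r_JPY − r_EUR)T) = 169.12 · e^((0.0352 − 0.1036) × 413/365)
= 169.12 · e^-0.077395 = 169.12 × 0.925524
F = 156.52 JPY per EUR

156.52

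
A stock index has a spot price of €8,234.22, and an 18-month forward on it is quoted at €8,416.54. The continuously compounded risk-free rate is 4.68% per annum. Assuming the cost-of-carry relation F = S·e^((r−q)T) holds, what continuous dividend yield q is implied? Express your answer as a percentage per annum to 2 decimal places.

3.22%

From F = S·e^((r−q)T): (r − q) = ln(F/S)/T
ln(8416.54/8234.22) = ln(1.022142) = 0.021900
(r − q) = 0.021900 / (18/12) = 0.014600
q = r − ln(F/S)/T = 0.0468 − 0.014600 = 0.032200
q = 3.22%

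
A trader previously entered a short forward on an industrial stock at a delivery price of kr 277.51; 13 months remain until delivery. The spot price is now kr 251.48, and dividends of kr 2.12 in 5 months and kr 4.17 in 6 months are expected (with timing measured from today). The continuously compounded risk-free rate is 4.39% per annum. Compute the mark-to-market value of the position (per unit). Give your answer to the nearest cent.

kr 19.30

PV(remaining dividends) I = 2.12·e^(−0.0439·5/12) + 4.17·e^(−0.0439·6/12) = 6.1610
Current forward F = (S − I)·e^(rT) = (251.48 − 6.1610)·e^(0.0439·13/12) = 245.3190 × 1.048707 = 257.2678
Value (long) = (F − K)·e^(−rT) = (257.2678 − 277.51) × 0.953555 = -19.3021
Short position value = −(long value) = kr 19.30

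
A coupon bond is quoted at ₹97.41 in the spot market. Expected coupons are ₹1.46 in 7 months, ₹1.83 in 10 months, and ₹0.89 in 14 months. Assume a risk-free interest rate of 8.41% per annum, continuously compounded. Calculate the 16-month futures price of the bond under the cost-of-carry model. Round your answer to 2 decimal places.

₹104.60

PV(coupons) I = 1.46·e^(−0.0841·7/12) + 1.83·e^(−0.0841·10/12) + 0.89·e^(−0.0841·14/12)
I = 1.3901 + 1.7061 + 0.8068 = 3.9030
F = (S − I)·e^(rT) = (97.41 − 3.9030) · e^(0.0841·16/12)
= 93.5070 · e^0.112133 = 93.5070 × 1.118662 = ₹104.60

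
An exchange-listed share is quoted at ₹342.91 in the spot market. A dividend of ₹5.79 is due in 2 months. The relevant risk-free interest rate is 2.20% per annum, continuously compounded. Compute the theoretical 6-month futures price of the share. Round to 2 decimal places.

₹340.87

PV(dividends) I = 5.79·e^(−0.0220·2/12)
I = 5.7688
F = (S − I)·e^(rT) = (342.91 − 5.7688) · e^(0.0220·6/12)
= 337.1412 · e^0.011000 = 337.1412 × 1.011061 = ₹340.87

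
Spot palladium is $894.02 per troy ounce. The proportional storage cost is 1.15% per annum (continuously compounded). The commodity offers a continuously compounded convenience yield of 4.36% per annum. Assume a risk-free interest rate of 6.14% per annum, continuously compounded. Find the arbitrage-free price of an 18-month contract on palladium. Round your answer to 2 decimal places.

$934.19 per troy ounce

Net carry = r + u − y = 0.0614 + 0.0115 − 0.0436 = 0.0293
F = S·e^((r+u−y)T) = 894.02 · e^(0.0293 × 18/12) = 894.02 · e^0.043950
= 894.02 × 1.044930 = $934.19 per troy ounce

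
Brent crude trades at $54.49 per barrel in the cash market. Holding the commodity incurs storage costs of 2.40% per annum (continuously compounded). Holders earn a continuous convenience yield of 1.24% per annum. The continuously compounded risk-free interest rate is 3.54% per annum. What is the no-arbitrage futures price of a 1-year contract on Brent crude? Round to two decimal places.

Net carry = r + u − y = 0.0354 + 0.0240 − 0.0124 = 0.0470
F = S·e^((r+u−y)T) = 54.49 · e^(0.0470 × 1) = 54.49 · e^0.047000
= 54.49 × 1.048122 = $57.11 per barrel

$57.11 per barrel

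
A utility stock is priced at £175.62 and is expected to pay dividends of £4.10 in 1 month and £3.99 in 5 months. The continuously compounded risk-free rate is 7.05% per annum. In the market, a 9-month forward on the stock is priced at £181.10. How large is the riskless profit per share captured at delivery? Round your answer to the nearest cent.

PV(dividends) I = 4.10·e^(−0.0705·1/12) + 3.99·e^(−0.0705·5/12) = 7.9505
Fair forward F* = (S − I)·e^(rT) = (175.62 − 7.9505)·e^0.052875 = 167.6695 × 1.054298 = 176.7736
Market £181.10 > fair 176.7736: forward overpriced → cash-and-carry (borrow at r, buy the stock and collect the dividends, short the forward).
Profit at T = |F_mkt − F*| = |181.10 − 176.7736| = £4.33 per share

£4.33 per share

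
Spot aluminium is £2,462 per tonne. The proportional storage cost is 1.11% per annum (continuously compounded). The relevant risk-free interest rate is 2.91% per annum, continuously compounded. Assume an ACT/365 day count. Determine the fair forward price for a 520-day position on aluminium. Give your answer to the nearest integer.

Net carry = r + u − y = 0.0291 + 0.0111 − 0.0000 = 0.0402
F = S·e^((r+u−y)T) = 2462 · e^(0.0402 × 520/365) = 2462 · e^0.057271
= 2462 × 1.058943 = £2,607 per tonne

£2,607 per tonne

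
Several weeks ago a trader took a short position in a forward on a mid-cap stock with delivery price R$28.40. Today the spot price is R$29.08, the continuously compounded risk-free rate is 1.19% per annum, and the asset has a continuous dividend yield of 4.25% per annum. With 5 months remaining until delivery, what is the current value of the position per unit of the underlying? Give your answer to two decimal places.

Current fair forward for the remaining 5 months: F = S·e^((r − q)·T), (r − q) = 0.0119 − 0.0425 = -0.0306
F = 29.08 · e^(-0.0306 × 5/12) = 29.08 × 0.987331 = 28.7116
Value of long forward = (F − K)·e^(−rT) = (28.7116 − 28.40) · e^(−0.0119·5/12)
= 0.3116 × 0.995054 = 0.31
Short position value = −(long value) = -R$0.31

-R$0.31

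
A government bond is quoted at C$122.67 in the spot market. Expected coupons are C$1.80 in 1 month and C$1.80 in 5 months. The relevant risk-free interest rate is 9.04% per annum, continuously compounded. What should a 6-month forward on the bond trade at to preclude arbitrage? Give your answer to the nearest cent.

PV(coupons) I = 1.80·e^(−0.0904·1/12) + 1.80·e^(−0.0904·5/12)
I = 1.7865 + 1.7335 = 3.5200
F = (S − I)·e^(rT) = (122.67 − 3.5200) · e^(0.0904·6/12)
= 119.1500 · e^0.045200 = 119.1500 × 1.046237 = C$124.66

C$124.66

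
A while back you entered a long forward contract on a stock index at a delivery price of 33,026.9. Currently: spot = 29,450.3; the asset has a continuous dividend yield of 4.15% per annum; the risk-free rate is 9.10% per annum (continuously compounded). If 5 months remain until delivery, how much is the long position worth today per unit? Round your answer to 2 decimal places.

-2852.64

Current fair forward for the remaining 5 months: F = S·e^((r − q)·T), (r − q) = 0.0910 − 0.0415 = 0.0495
F = 29450.3 · e^(0.0495 × 5/12) = 29450.3 × 1.02083917 = 30064.0198
Value of long forward = (F − K)·e^(−rT) = (30064.0198 − 33026.9) · e^(−0.0910·5/12)
= -2962.8802 × 0.96279317 = -2852.64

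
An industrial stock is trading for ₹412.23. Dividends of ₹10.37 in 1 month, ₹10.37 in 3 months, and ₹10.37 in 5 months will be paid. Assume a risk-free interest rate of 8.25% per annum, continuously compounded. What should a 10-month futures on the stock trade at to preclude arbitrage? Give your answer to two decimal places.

₹408.92

PV(dividends) I = 10.37·e^(−0.0825·1/12) + 10.37·e^(−0.0825·3/12) + 10.37·e^(−0.0825·5/12)
I = 10.2990 + 10.1583 + 10.0196 = 30.4769
F = (S − I)·e^(rT) = (412.23 − 30.4769) · e^(0.0825·10/12)
= 381.7531 · e^0.068750 = 381.7531 × 1.071168 = ₹408.92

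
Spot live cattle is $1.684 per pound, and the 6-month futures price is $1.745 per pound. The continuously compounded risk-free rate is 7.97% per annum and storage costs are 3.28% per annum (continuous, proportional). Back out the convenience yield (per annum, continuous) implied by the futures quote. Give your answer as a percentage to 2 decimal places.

F = S·e^((r+u−y)T) ⇒ (r+u−y) = ln(F/S)/T
ln(1.745/1.684) = 0.035583; /T ⇒ 0.071166
y = r + u − ln(F/S)/T = 0.0797 + 0.0328 − 0.071166 = 0.041334
y = 4.13%

4.13%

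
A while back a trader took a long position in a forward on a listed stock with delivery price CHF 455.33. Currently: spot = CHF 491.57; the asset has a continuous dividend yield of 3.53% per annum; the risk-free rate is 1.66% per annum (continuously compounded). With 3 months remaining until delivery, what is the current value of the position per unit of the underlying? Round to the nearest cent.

CHF 33.81

Current fair forward for the remaining 3 months: F = S·e^((r − q)·T), (r − q) = 0.0166 − 0.0353 = -0.0187
F = 491.57 · e^(-0.0187 × 3/12) = 491.57 × 0.995336 = 489.2773
Value of long forward = (F − K)·e^(−rT) = (489.2773 − 455.33) · e^(−0.0166·3/12)
= 33.9473 × 0.995859 = 33.81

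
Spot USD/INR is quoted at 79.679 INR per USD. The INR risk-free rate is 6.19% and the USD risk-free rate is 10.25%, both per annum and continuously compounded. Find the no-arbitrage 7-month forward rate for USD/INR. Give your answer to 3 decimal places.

F = S·e^((r_INR − r_USD)T) = 79.679 · e^((0.0619 − 0.1025) × 7/12)
= 79.679 · e^-0.023683 = 79.679 × 0.976595
F = 77.814 INR per USD

77.814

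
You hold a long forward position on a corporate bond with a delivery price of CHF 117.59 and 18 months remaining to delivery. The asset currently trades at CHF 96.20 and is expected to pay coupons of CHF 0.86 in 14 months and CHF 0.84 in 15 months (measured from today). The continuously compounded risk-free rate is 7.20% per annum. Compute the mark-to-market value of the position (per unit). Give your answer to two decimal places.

PV(remaining coupons) I = 0.86·e^(−0.0720·14/12) + 0.84·e^(−0.0720·15/12) = 1.5584
Current forward F = (S − I)·e^(rT) = (96.20 − 1.5584)·e^(0.0720·18/12) = 94.6416 × 1.114048 = 105.4353
Value (long) = (F − K)·e^(−rT) = (105.4353 − 117.59) × 0.897628 = -10.9104
Value = -CHF 10.91

-CHF 10.91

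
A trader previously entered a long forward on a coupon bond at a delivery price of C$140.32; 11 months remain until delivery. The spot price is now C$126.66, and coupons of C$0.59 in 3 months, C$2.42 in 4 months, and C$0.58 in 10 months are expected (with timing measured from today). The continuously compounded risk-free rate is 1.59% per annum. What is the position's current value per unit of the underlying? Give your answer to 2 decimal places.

PV(remaining coupons) I = 0.59·e^(−0.0159·3/12) + 2.42·e^(−0.0159·4/12) + 0.58·e^(−0.0159·10/12) = 3.5672
Current forward F = (S − I)·e^(rT) = (126.66 − 3.5672)·e^(0.0159·11/12) = 123.0928 × 1.014682 = 124.9000
Value (long) = (F − K)·e^(−rT) = (124.9000 − 140.32) × 0.985531 = -15.1969
Value = -C$15.20

-C$15.20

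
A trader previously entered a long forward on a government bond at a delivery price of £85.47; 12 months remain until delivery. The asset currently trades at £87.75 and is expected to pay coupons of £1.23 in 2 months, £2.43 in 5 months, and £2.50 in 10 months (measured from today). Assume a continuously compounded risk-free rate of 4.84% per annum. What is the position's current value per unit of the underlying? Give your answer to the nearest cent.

£0.32

PV(remaining coupons) I = 1.23·e^(−0.0484·2/12) + 2.43·e^(−0.0484·5/12) + 2.50·e^(−0.0484·10/12) = 6.0028
Current forward F = (S − I)·e^(rT) = (87.75 − 6.0028)·e^(0.0484·12/12) = 81.7472 × 1.049590 = 85.8010
Value (long) = (F − K)·e^(−rT) = (85.8010 − 85.47) × 0.952753 = 0.3154
Value = £0.32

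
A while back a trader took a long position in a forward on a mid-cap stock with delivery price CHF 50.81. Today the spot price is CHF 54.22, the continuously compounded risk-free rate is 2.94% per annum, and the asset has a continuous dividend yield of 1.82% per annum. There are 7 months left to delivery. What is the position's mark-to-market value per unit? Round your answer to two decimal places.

CHF 3.70

Current fair forward for the remaining 7 months: F = S·e^((r − q)·T), (r − q) = 0.0294 − 0.0182 = 0.0112
F = 54.22 · e^(0.0112 × 7/12) = 54.22 × 1.006555 = 54.5754
Value of long forward = (F − K)·e^(−rT) = (54.5754 − 50.81) · e^(−0.0294·7/12)
= 3.7654 × 0.982996 = 3.70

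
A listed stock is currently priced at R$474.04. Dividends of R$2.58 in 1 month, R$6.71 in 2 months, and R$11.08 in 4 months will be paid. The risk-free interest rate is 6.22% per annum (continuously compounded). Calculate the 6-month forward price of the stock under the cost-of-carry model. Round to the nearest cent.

R$468.32

PV(dividends) I = 2.58·e^(−0.0622·1/12) + 6.71·e^(−0.0622·2/12) + 11.08·e^(−0.0622·4/12)
I = 2.5667 + 6.6408 + 10.8526 = 20.0601
F = (S − I)·e^(rT) = (474.04 − 20.0601) · e^(0.0622·6/12)
= 453.9799 · e^0.031100 = 453.9799 × 1.031589 = R$468.32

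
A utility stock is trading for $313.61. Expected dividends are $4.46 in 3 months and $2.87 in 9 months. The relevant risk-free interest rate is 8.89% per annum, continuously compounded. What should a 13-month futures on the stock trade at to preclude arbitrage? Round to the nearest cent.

$337.56

PV(dividends) I = 4.46·e^(−0.0889·3/12) + 2.87·e^(−0.0889·9/12)
I = 4.3620 + 2.6849 = 7.0469
F = (S − I)·e^(rT) = (313.61 − 7.0469) · e^(0.0889·13/12)
= 306.5631 · e^0.096308 = 306.5631 × 1.101098 = $337.56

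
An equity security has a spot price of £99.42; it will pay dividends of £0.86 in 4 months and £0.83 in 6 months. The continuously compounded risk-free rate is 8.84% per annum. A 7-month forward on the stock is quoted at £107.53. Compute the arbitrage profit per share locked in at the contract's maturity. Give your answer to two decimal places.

PV(dividends) I = 0.86·e^(−0.0884·4/12) + 0.83·e^(−0.0884·6/12) = 1.6291
Fair forward F* = (S − I)·e^(rT) = (99.42 − 1.6291)·e^0.051567 = 97.7909 × 1.052920 = 102.9660
Market £107.53 > fair 102.9660: forward overpriced → cash-and-carry (borrow at r, buy the stock and collect the dividends, short the forward).
Profit at T = |F_mkt − F*| = |107.53 − 102.9660| = £4.56 per share

£4.56 per share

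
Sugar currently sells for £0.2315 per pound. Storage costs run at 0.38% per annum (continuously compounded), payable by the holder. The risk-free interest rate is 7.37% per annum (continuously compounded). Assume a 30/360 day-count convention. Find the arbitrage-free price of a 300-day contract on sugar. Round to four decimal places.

Net carry = r + u − y = 0.0737 + 0.0038 − 0.0000 = 0.0775
F = S·e^((r+u−y)T) = 0.2315 · e^(0.0775 × 300/360) = 0.2315 · e^0.064583
= 0.2315 × 1.066714 = £0.2469 per pound

£0.2469 per pound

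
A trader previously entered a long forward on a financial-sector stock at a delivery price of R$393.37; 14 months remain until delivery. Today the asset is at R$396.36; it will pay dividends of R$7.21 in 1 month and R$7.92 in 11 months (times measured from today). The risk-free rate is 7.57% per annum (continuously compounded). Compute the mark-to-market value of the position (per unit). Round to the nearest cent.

PV(remaining dividends) I = 7.21·e^(−0.0757·1/12) + 7.92·e^(−0.0757·11/12) = 14.5537
Current forward F = (S − I)·e^(rT) = (396.36 − 14.5537)·e^(0.0757·14/12) = 381.8063 × 1.092334 = 417.0600
Value (long) = (F − K)·e^(−rT) = (417.0600 − 393.37) × 0.915471 = 21.6875
Value = R$21.69

R$21.69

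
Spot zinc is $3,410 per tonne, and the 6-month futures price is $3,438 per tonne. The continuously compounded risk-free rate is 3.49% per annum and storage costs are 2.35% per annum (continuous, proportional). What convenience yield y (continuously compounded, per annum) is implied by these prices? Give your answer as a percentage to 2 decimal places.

F = S·e^((r+u−y)T) ⇒ (r+u−y) = ln(F/S)/T
ln(3438/3410) = 0.008178; /T ⇒ 0.016356
y = r + u − ln(F/S)/T = 0.0349 + 0.0235 − 0.016356 = 0.042044
y = 4.20%

4.20%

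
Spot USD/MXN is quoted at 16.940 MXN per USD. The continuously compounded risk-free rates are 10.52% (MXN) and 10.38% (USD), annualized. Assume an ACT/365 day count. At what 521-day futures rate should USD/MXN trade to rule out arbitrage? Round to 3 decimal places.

F = S·e^((r_MXN − r_USD)T) = 16.940 · e^((0.1052 − 0.1038) × 521/365)
= 16.940 · e^0.001998 = 16.940 × 1.002000
F = 16.974 MXN per USD

16.974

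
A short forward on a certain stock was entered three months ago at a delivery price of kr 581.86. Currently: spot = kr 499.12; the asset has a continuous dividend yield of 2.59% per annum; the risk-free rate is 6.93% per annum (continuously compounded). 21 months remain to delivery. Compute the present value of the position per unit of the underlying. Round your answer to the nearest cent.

kr 38.40

Current fair forward for the remaining 21 months: F = S·e^((r − q)·T), (r − q) = 0.0693 − 0.0259 = 0.0434
F = 499.12 · e^(0.0434 × 21/12) = 499.12 × 1.078909 = 538.5051
Value of long forward = (F − K)·e^(−rT) = (538.5051 − 581.86) · e^(−0.0693·21/12)
= -43.3549 × 0.885790 = -38.40
Short position value = −(long value) = kr 38.40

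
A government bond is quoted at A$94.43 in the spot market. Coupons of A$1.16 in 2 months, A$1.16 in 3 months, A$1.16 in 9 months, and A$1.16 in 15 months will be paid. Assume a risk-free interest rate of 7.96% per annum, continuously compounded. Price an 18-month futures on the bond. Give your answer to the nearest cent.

A$101.42

PV(coupons) I = 1.16·e^(−0.0796·2/12) + 1.16·e^(−0.0796·3/12) + 1.16·e^(−0.0796·9/12) + 1.16·e^(−0.0796·15/12)
I = 1.1447 + 1.1371 + 1.0928 + 1.0501 = 4.4247
F = (S − I)·e^(rT) = (94.43 − 4.4247) · e^(0.0796·18/12)
= 90.0053 · e^0.119400 = 90.0053 × 1.126821 = A$101.42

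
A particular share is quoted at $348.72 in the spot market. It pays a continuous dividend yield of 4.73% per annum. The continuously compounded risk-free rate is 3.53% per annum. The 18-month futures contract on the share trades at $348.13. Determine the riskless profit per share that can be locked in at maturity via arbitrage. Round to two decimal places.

Fair futures: F* = S·e^(carry·T), with carry = (r − q) = 0.0353 − 0.0473 = -0.0120
F* = 348.72 · e^(-0.0120 × 18/12) = 348.72 · e^-0.018000 = 348.72 × 0.982161 = $342.4992
Market $348.13 > fair $342.4992: forward overpriced → cash-and-carry (buy spot, short the forward).
At maturity, profit = |F_mkt − F*| = |348.13 − 342.4992| = $5.63 per share

$5.63 per share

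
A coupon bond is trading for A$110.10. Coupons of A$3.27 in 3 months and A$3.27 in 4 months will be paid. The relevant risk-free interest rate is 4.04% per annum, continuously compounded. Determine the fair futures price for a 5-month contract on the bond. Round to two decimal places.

PV(coupons) I = 3.27·e^(−0.0404·3/12) + 3.27·e^(−0.0404·4/12)
I = 3.2371 + 3.2263 = 6.4634
F = (S − I)·e^(rT) = (110.10 − 6.4634) · e^(0.0404·5/12)
= 103.6366 · e^0.016833 = 103.6366 × 1.016975 = A$105.40

A$105.40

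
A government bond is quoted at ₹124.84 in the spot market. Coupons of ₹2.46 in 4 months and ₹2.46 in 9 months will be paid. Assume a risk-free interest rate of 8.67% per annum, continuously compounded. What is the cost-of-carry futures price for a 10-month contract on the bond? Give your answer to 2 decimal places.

PV(coupons) I = 2.46·e^(−0.0867·4/12) + 2.46·e^(−0.0867·9/12)
I = 2.3899 + 2.3051 = 4.6950
F = (S − I)·e^(rT) = (124.84 − 4.6950) · e^(0.0867·10/12)
= 120.1450 · e^0.072250 = 120.1450 × 1.074924 = ₹129.15

₹129.15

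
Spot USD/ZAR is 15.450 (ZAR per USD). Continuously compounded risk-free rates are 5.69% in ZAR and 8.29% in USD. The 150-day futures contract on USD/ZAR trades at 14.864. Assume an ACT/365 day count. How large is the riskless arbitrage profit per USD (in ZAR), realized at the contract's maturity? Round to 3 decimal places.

Fair futures: F* = S·e^(carry·T), with carry = (r_ZAR − r_USD) = 0.0569 − 0.0829 = -0.0260
F* = 15.450 · e^(-0.0260 × 150/365) = 15.450 · e^-0.010685 = 15.450 × 0.989372 = 15.2858
Market 14.864 < fair 15.2858: forward underpriced → reverse cash-and-carry (short spot, go long the forward).
At maturity, profit = |F_mkt − F*| = |14.864 − 15.2858| = 0.422 per USD (in ZAR)

0.422 per USD (in ZAR)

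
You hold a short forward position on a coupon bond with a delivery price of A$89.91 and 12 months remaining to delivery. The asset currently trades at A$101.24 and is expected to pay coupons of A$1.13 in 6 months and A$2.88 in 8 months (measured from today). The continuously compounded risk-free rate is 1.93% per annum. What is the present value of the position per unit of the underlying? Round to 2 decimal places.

-A$9.09

PV(remaining coupons) I = 1.13·e^(−0.0193·6/12) + 2.88·e^(−0.0193·8/12) = 3.9623
Current forward F = (S − I)·e^(rT) = (101.24 − 3.9623)·e^(0.0193·12/12) = 97.2777 × 1.019487 = 99.1734
Value (long) = (F − K)·e^(−rT) = (99.1734 − 89.91) × 0.980885 = 9.0863
Short position value = −(long value) = -A$9.09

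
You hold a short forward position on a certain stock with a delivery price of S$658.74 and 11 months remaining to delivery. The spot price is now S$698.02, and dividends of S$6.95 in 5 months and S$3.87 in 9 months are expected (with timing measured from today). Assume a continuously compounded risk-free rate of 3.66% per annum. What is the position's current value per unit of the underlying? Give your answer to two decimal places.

PV(remaining dividends) I = 6.95·e^(−0.0366·5/12) + 3.87·e^(−0.0366·9/12) = 10.6100
Current forward F = (S − I)·e^(rT) = (698.02 − 10.6100)·e^(0.0366·11/12) = 687.4100 × 1.034119 = 710.8637
Value (long) = (F − K)·e^(−rT) = (710.8637 − 658.74) × 0.967007 = 50.4040
Short position value = −(long value) = -S$50.40

-S$50.40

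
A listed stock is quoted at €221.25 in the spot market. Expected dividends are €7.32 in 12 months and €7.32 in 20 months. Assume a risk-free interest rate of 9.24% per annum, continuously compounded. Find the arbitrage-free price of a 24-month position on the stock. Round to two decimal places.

PV(dividends) I = 7.32·e^(−0.0924·12/12) + 7.32·e^(−0.0924·20/12)
I = 6.6739 + 6.2752 = 12.9491
F = (S − I)·e^(rT) = (221.25 − 12.9491) · e^(0.0924·24/12)
= 208.3009 · e^0.184800 = 208.3009 × 1.202978 = €250.58

€250.58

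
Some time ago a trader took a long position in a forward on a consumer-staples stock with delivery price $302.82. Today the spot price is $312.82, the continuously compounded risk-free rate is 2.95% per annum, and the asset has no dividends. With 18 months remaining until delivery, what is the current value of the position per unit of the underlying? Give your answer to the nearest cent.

Current fair forward for the remaining 18 months: F = S·e^(r·T), r = 0.0295
F = 312.82 · e^(0.0295 × 18/12) = 312.82 × 1.045244 = 326.9732
Value of long forward = (F − K)·e^(−rT) = (326.9732 − 302.82) · e^(−0.0295·18/12)
= 24.1532 × 0.956715 = 23.11

$23.11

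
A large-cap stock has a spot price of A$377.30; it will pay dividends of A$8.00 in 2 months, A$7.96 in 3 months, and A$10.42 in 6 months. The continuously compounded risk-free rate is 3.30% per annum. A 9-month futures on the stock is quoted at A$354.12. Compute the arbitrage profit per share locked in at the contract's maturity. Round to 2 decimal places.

PV(dividends) I = 8.00·e^(−0.0330·2/12) + 7.96·e^(−0.0330·3/12) + 10.42·e^(−0.0330·6/12) = 26.1002
Fair futures F* = (S − I)·e^(rT) = (377.30 − 26.1002)·e^0.024750 = 351.1998 × 1.025059 = 360.0005
Market A$354.12 < fair 360.0005: forward underpriced → reverse cash-and-carry (short the stock, invest proceeds at r, pay the dividends, go long the forward).
Profit at T = |F_mkt − F*| = |354.12 − 360.0005| = A$5.88 per share

A$5.88 per share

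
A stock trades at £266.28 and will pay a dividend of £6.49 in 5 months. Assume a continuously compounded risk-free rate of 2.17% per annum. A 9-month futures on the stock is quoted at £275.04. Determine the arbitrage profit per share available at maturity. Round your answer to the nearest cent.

£10.93 per share

PV(dividends) I = 6.49·e^(−0.0217·5/12) = 6.4316
Fair futures F* = (S − I)·e^(rT) = (266.28 − 6.4316)·e^0.016275 = 259.8484 × 1.016408 = 264.1120
Market £275.04 > fair 264.1120: forward overpriced → cash-and-carry (borrow at r, buy the stock and collect the dividends, short the forward).
Profit at T = |F_mkt − F*| = |275.04 − 264.1120| = £10.93 per share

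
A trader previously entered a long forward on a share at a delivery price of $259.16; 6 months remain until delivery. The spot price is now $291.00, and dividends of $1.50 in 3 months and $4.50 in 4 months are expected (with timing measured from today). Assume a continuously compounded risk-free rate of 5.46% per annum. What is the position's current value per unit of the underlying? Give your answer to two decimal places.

$32.92

PV(remaining dividends) I = 1.50·e^(−0.0546·3/12) + 4.50·e^(−0.0546·4/12) = 5.8985
Current forward F = (S − I)·e^(rT) = (291.00 − 5.8985)·e^(0.0546·6/12) = 285.1015 × 1.027676 = 292.9920
Value (long) = (F − K)·e^(−rT) = (292.9920 − 259.16) × 0.973069 = 32.9209
Value = $32.92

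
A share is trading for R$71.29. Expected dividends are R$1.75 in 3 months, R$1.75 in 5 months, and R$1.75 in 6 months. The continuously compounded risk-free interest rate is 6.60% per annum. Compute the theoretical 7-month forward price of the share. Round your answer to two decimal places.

PV(dividends) I = 1.75·e^(−0.0660·3/12) + 1.75·e^(−0.0660·5/12) + 1.75·e^(−0.0660·6/12)
I = 1.7214 + 1.7025 + 1.6932 = 5.1171
F = (S − I)·e^(rT) = (71.29 − 5.1171) · e^(0.0660·7/12)
= 66.1729 · e^0.038500 = 66.1729 × 1.039251 = R$68.77

R$68.77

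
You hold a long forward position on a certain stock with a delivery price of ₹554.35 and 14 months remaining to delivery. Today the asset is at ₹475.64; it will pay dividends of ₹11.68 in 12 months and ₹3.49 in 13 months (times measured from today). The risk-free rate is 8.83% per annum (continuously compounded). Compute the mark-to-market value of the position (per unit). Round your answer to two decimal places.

PV(remaining dividends) I = 11.68·e^(−0.0883·12/12) + 3.49·e^(−0.0883·13/12) = 13.8645
Current forward F = (S − I)·e^(rT) = (475.64 − 13.8645)·e^(0.0883·14/12) = 461.7755 × 1.108510 = 511.8828
Value (long) = (F − K)·e^(−rT) = (511.8828 − 554.35) × 0.902112 = -38.3102
Value = -₹38.31

-₹38.31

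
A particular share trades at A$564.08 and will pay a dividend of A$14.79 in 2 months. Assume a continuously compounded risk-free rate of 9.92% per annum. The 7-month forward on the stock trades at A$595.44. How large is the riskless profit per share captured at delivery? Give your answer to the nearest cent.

PV(dividends) I = 14.79·e^(−0.0992·2/12) = 14.5475
Fair forward F* = (S − I)·e^(rT) = (564.08 − 14.5475)·e^0.057867 = 549.5325 × 1.059574 = 582.2703
Market A$595.44 > fair 582.2703: forward overpriced → cash-and-carry (borrow at r, buy the stock and collect the dividends, short the forward).
Profit at T = |F_mkt − F*| = |595.44 − 582.2703| = A$13.17 per share

A$13.17 per share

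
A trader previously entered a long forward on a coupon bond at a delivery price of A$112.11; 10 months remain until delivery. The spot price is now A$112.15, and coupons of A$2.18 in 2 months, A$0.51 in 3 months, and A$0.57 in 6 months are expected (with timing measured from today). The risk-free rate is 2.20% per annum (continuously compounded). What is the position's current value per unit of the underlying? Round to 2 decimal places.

-A$1.17

PV(remaining coupons) I = 2.18·e^(−0.0220·2/12) + 0.51·e^(−0.0220·3/12) + 0.57·e^(−0.0220·6/12) = 3.2430
Current forward F = (S − I)·e^(rT) = (112.15 − 3.2430)·e^(0.0220·10/12) = 108.9070 × 1.018502 = 110.9220
Value (long) = (F − K)·e^(−rT) = (110.9220 − 112.11) × 0.981834 = -1.1664
Value = -A$1.17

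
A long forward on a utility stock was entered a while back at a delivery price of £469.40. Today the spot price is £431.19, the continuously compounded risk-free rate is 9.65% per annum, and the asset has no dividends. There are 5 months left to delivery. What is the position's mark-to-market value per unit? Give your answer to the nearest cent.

Current fair forward for the remaining 5 months: F = S·e^(r·T), r = 0.0965
F = 431.19 · e^(0.0965 × 5/12) = 431.19 × 1.041028 = 448.8809
Value of long forward = (F − K)·e^(−rT) = (448.8809 − 469.40) · e^(−0.0965·5/12)
= -20.5191 × 0.960589 = -19.71

-£19.71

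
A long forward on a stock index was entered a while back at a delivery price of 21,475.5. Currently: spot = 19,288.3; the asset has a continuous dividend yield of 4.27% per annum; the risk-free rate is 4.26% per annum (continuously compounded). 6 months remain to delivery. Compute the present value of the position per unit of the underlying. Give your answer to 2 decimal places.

Current fair forward for the remaining 6 months: F = S·e^((r − q)·T), (r − q) = 0.0426 − 0.0427 = -0.0001
F = 19288.3 · e^(-0.0001 × 6/12) = 19288.3 × 0.99995000 = 19287.3356
Value of long forward = (F − K)·e^(−rT) = (19287.3356 − 21475.5) · e^(−0.0426·6/12)
= -2188.1644 × 0.97892524 = -2142.05

-2142.05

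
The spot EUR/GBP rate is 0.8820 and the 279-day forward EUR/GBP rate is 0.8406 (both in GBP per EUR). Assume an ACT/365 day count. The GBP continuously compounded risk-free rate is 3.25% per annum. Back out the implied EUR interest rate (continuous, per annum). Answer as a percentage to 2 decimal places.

9.54%

F = S·e^((r_GBP − r_EUR)T) ⇒ r_EUR = r_GBP − ln(F/S)/T
ln(0.8406/0.8820) = -0.048076; /(279/365) = -0.062895
r_EUR = 0.0325 + 0.062895 = 0.095395
r_EUR = 9.54%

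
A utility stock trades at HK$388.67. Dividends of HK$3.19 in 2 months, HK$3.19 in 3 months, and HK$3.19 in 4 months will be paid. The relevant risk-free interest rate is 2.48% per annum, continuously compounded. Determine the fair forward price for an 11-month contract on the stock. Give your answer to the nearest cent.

HK$387.88

PV(dividends) I = 3.19·e^(−0.0248·2/12) + 3.19·e^(−0.0248·3/12) + 3.19·e^(−0.0248·4/12)
I = 3.1768 + 3.1703 + 3.1637 = 9.5108
F = (S − I)·e^(rT) = (388.67 − 9.5108) · e^(0.0248·11/12)
= 379.1592 · e^0.022733 = 379.1592 × 1.022993 = HK$387.88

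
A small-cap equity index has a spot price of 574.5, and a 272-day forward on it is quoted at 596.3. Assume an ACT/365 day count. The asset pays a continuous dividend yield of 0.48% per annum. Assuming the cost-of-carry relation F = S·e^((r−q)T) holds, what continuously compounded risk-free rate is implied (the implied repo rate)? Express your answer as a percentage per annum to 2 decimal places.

5.48%

From F = S·e^((r−q)T): (r − q) = ln(F/S)/T
ln(596.3/574.5) = ln(1.037946) = 0.037244
(r − q) = 0.037244 / (272/365) = 0.049978
r = ln(F/S)/T + q = 0.049978 + 0.0048 = 0.054778
r = 5.48%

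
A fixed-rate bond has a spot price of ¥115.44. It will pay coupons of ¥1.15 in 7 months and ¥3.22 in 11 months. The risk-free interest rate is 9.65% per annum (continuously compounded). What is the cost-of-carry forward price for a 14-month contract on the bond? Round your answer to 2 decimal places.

PV(coupons) I = 1.15·e^(−0.0965·7/12) + 3.22·e^(−0.0965·11/12)
I = 1.0871 + 2.9474 = 4.0345
F = (S − I)·e^(rT) = (115.44 − 4.0345) · e^(0.0965·14/12)
= 111.4055 · e^0.112583 = 111.4055 × 1.119165 = ¥124.68

¥124.68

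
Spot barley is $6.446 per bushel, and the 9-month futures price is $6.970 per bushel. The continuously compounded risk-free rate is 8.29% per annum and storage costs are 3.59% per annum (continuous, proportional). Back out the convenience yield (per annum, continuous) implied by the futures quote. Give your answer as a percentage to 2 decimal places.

F = S·e^((r+u−y)T) ⇒ (r+u−y) = ln(F/S)/T
ln(6.970/6.446) = 0.078155; /T ⇒ 0.104207
y = r + u − ln(F/S)/T = 0.0829 + 0.0359 − 0.104207 = 0.014593
y = 1.46%

1.46%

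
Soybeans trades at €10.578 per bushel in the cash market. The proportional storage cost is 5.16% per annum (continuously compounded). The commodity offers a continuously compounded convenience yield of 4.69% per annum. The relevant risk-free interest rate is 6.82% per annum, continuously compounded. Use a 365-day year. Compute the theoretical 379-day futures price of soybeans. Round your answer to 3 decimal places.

Net carry = r + u − y = 0.0682 + 0.0516 − 0.0469 = 0.0729
F = S·e^((r+u−y)T) = 10.578 · e^(0.0729 × 379/365) = 10.578 · e^0.075696
= 10.578 × 1.078635 = €11.410 per bushel

€11.410 per bushel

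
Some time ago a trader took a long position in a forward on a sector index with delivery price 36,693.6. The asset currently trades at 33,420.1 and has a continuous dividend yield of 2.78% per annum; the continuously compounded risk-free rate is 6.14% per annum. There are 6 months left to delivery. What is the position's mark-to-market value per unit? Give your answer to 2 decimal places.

Current fair forward for the remaining 6 months: F = S·e^((r − q)·T), (r − q) = 0.0614 − 0.0278 = 0.0336
F = 33420.1 · e^(0.0336 × 6/12) = 33420.1 × 1.01694191 = 33986.3003
Value of long forward = (F − K)·e^(−rT) = (33986.3003 − 36693.6) · e^(−0.0614·6/12)
= -2707.2997 × 0.96976646 = -2625.45

-2625.45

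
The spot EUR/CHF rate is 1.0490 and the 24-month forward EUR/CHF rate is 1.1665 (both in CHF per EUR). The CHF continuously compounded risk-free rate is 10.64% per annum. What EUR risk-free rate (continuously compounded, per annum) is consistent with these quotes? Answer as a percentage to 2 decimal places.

5.33%

F = S·e^((r_CHF − r_EUR)T) ⇒ r_EUR = r_CHF − ln(F/S)/T
ln(1.1665/1.0490) = 0.106170; /(24/12) = 0.053085
r_EUR = 0.1064 − 0.053085 = 0.053315
r_EUR = 5.33%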